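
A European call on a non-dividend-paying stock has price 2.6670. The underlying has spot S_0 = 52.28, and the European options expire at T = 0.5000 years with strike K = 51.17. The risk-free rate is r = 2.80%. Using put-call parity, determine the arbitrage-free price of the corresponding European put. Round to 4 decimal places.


Put-call parity: C - P = S_0 * exp(-qT) - K * exp(-rT).
S_0 * exp(-qT) = 52.2800 * 1.00000000 = 52.28000000
K * exp(-rT) = 51.1700 * 0.98609754 = 50.45861134
P = C - S*exp(-qT) + K*exp(-rT)
P = 2.6670 - 52.28000000 + 50.45861134 = 0.8456

Answer: Put price = 0.8456


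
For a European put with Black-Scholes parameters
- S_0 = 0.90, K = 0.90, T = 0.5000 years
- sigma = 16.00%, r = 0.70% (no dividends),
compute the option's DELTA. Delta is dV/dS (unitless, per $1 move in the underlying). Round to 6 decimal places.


Answer: Delta = -0.465135

Derivation:
d1 = 0.0875044642; d2 = -0.0256326208
phi(d1) = 0.3974178437; exp(-qT) = 1.0000000000; exp(-rT) = 0.9965061179
N(-d1) = 0.4651352686
Delta = -exp(-qT) * N(-d1) = -1.0000000000 * 0.4651352686 = -0.465135


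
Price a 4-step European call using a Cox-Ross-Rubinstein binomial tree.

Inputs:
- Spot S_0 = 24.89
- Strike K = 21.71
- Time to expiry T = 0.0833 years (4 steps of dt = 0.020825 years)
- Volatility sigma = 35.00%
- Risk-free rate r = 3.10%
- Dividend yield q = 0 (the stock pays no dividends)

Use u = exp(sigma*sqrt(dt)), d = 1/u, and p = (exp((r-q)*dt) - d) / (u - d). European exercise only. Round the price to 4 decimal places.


Answer: Price = V(0,0) = 3.3259

Derivation:
dt = T/N = 0.020825
u = exp(sigma*sqrt(dt)) = 1.051805; d = 1/u = 0.950746
p = (exp((r-q)*dt) - d) / (u - d) = 0.493766
Discount per step: exp(-r*dt) = 0.999355
Stock lattice S(k, i) with i counting down-moves:
  k=0: S(0,0) = 24.8900
  k=1: S(1,0) = 26.1794; S(1,1) = 23.6641
  k=2: S(2,0) = 27.5357; S(2,1) = 24.8900; S(2,2) = 22.4985
  k=3: S(3,0) = 28.9622; S(3,1) = 26.1794; S(3,2) = 23.6641; S(3,3) = 21.3904
  k=4: S(4,0) = 30.4626; S(4,1) = 27.5357; S(4,2) = 24.8900; S(4,3) = 22.4985; S(4,4) = 20.3368
Terminal payoffs V(N, i) = max(S_T - K, 0):
  V(4,0) = 8.752557; V(4,1) = 5.825669; V(4,2) = 3.180000; V(4,3) = 0.788531; V(4,4) = 0.000000
Backward induction: V(k, i) = exp(-r*dt) * [p * V(k+1, i) + (1-p) * V(k+1, i+1)].
  V(3,0) = exp(-r*dt) * [p*8.752557 + (1-p)*5.825669] = 7.266174
  V(3,1) = exp(-r*dt) * [p*5.825669 + (1-p)*3.180000] = 4.483445
  V(3,2) = exp(-r*dt) * [p*3.180000 + (1-p)*0.788531] = 1.968086
  V(3,3) = exp(-r*dt) * [p*0.788531 + (1-p)*0.000000] = 0.389099
  V(2,0) = exp(-r*dt) * [p*7.266174 + (1-p)*4.483445] = 5.853681
  V(2,1) = exp(-r*dt) * [p*4.483445 + (1-p)*1.968086] = 3.208013
  V(2,2) = exp(-r*dt) * [p*1.968086 + (1-p)*0.389099] = 1.167994
  V(1,0) = exp(-r*dt) * [p*5.853681 + (1-p)*3.208013] = 4.511440
  V(1,1) = exp(-r*dt) * [p*3.208013 + (1-p)*1.167994] = 2.173882
  V(0,0) = exp(-r*dt) * [p*4.511440 + (1-p)*2.173882] = 3.325940


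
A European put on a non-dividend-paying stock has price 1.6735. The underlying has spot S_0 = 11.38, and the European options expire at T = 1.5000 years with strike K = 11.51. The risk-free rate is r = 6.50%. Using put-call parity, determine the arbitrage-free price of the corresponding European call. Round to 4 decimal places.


Put-call parity: C - P = S_0 * exp(-qT) - K * exp(-rT).
S_0 * exp(-qT) = 11.3800 * 1.00000000 = 11.38000000
K * exp(-rT) = 11.5100 * 0.90710234 = 10.44074795
C = P + S*exp(-qT) - K*exp(-rT)
C = 1.6735 + 11.38000000 - 10.44074795 = 2.6128

Answer: Call price = 2.6128


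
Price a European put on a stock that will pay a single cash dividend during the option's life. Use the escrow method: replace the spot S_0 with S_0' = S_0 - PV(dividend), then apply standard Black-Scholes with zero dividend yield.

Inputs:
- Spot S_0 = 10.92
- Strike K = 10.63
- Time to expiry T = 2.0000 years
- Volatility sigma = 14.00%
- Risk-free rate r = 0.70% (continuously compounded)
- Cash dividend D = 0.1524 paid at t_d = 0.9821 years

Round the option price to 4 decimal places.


Answer: Price = 0.7024

Derivation:
PV(D) = D * exp(-r * t_d) = 0.1524 * 0.99314888 = 0.15135589
S_0' = S_0 - PV(D) = 10.9200 - 0.15135589 = 10.76864411
d1 = (ln(S_0'/K) + (r + sigma^2/2)*T) / (sigma*sqrt(T)) = 0.23515541
d2 = d1 - sigma*sqrt(T) = 0.03716551
exp(-rT) = 0.98609754
N(-d1) = 0.40704406; N(-d2) = 0.48517652
P = K * exp(-rT) * N(-d2) - S_0' * N(-d1) = 10.6300 * 0.98609754 * 0.48517652 - 10.76864411 * 0.40704406 = 0.7024


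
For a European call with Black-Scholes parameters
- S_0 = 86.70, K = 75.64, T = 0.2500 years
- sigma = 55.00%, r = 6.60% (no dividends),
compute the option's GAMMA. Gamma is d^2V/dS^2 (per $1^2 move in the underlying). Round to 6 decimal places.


Answer: Gamma = 0.013154

Derivation:
d1 = 0.6937496000; d2 = 0.4187496000
phi(d1) = 0.3136169987; exp(-qT) = 1.0000000000; exp(-rT) = 0.9836353794
Gamma = exp(-qT) * phi(d1) / (S * sigma * sqrt(T)) = 1.0000000000 * 0.3136169987 / (86.7000 * 0.5500 * 0.5000000000) = 0.013154


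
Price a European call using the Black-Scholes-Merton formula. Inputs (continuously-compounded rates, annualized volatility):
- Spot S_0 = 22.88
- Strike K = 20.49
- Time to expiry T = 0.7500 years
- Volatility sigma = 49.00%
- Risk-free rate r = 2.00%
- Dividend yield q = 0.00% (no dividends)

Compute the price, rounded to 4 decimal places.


d1 = (ln(S/K) + (r - q + 0.5*sigma^2) * T) / (sigma * sqrt(T)) = 0.50751140
d2 = d1 - sigma * sqrt(T) = 0.08315895
exp(-rT) = 0.98511194; exp(-qT) = 1.00000000
C = S_0 * exp(-qT) * N(d1) - K * exp(-rT) * N(d2)
N(d1) = 0.69410198; N(d2) = 0.53313742
C = 22.8800 * 1.00000000 * 0.69410198 - 20.4900 * 0.98511194 * 0.53313742 = 5.1197

Answer: Price = 5.1197


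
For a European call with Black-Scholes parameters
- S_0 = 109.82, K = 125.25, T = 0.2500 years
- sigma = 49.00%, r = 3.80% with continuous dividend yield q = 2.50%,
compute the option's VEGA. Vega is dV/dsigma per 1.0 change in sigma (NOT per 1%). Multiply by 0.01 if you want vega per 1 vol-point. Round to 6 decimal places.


Answer: Vega = 20.088938

Derivation:
d1 = -0.4008431760; d2 = -0.6458431760
phi(d1) = 0.3681458238; exp(-qT) = 0.9937694906; exp(-rT) = 0.9905449824
Vega = S * exp(-qT) * phi(d1) * sqrt(T) = 109.8200 * 0.9937694906 * 0.3681458238 * 0.5000000000 = 20.088938


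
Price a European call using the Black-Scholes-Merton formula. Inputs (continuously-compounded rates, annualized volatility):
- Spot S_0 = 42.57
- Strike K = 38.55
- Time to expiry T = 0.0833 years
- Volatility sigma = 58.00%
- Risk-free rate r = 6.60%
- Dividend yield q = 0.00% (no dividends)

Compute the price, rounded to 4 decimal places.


d1 = (ln(S/K) + (r - q + 0.5*sigma^2) * T) / (sigma * sqrt(T)) = 0.70910332
d2 = d1 - sigma * sqrt(T) = 0.54170523
exp(-rT) = 0.99451729; exp(-qT) = 1.00000000
C = S_0 * exp(-qT) * N(d1) - K * exp(-rT) * N(d2)
N(d1) = 0.76086982; N(d2) = 0.70598921
C = 42.5700 * 1.00000000 * 0.76086982 - 38.5500 * 0.99451729 * 0.70598921 = 5.3236

Answer: Price = 5.3236


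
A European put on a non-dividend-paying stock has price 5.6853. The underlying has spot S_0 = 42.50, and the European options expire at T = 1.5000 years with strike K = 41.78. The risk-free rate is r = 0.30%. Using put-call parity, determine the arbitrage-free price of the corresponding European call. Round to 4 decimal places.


Answer: Call price = 6.5929

Derivation:
Put-call parity: C - P = S_0 * exp(-qT) - K * exp(-rT).
S_0 * exp(-qT) = 42.5000 * 1.00000000 = 42.50000000
K * exp(-rT) = 41.7800 * 0.99551011 = 41.59241239
C = P + S*exp(-qT) - K*exp(-rT)
C = 5.6853 + 42.50000000 - 41.59241239 = 6.5929


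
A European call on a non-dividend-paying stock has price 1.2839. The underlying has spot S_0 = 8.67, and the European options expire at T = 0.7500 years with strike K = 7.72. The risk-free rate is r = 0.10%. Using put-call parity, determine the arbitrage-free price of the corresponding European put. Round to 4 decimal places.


Put-call parity: C - P = S_0 * exp(-qT) - K * exp(-rT).
S_0 * exp(-qT) = 8.6700 * 1.00000000 = 8.67000000
K * exp(-rT) = 7.7200 * 0.99925028 = 7.71421217
P = C - S*exp(-qT) + K*exp(-rT)
P = 1.2839 - 8.67000000 + 7.71421217 = 0.3281

Answer: Put price = 0.3281


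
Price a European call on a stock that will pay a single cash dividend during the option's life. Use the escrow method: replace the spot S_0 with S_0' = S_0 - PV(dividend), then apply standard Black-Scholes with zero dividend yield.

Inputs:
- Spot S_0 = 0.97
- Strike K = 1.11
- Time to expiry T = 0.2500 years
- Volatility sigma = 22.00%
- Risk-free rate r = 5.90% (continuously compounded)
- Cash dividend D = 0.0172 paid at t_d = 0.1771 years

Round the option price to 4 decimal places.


PV(D) = D * exp(-r * t_d) = 0.0172 * 0.98960550 = 0.01702121
S_0' = S_0 - PV(D) = 0.9700 - 0.01702121 = 0.95297879
d1 = (ln(S_0'/K) + (r + sigma^2/2)*T) / (sigma*sqrt(T)) = -1.19747865
d2 = d1 - sigma*sqrt(T) = -1.30747865
exp(-rT) = 0.98535825
N(d1) = 0.11556002; N(d2) = 0.09552510
C = S_0' * N(d1) - K * exp(-rT) * N(d2) = 0.95297879 * 0.11556002 - 1.1100 * 0.98535825 * 0.09552510 = 0.0056

Answer: Price = 0.0056


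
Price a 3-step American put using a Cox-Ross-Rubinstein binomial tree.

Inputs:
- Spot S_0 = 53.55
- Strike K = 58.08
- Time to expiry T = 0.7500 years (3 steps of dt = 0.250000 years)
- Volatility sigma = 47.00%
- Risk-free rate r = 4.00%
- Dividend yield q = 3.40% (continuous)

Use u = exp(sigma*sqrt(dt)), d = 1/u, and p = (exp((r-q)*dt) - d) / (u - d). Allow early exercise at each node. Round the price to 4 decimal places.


dt = T/N = 0.250000
u = exp(sigma*sqrt(dt)) = 1.264909; d = 1/u = 0.790571
p = (exp((r-q)*dt) - d) / (u - d) = 0.444684
Discount per step: exp(-r*dt) = 0.990050
Stock lattice S(k, i) with i counting down-moves:
  k=0: S(0,0) = 53.5500
  k=1: S(1,0) = 67.7359; S(1,1) = 42.3351
  k=2: S(2,0) = 85.6797; S(2,1) = 53.5500; S(2,2) = 33.4689
  k=3: S(3,0) = 108.3770; S(3,1) = 67.7359; S(3,2) = 42.3351; S(3,3) = 26.4595
Terminal payoffs V(N, i) = max(K - S_T, 0):
  V(3,0) = 0.000000; V(3,1) = 0.000000; V(3,2) = 15.744931; V(3,3) = 31.620486
Backward induction: V(k, i) = exp(-r*dt) * [p * V(k+1, i) + (1-p) * V(k+1, i+1)]; then take max(V_cont, immediate exercise) for American.
  V(2,0) = exp(-r*dt) * [p*0.000000 + (1-p)*0.000000] = 0.000000; exercise = 0.000000; V(2,0) = max -> 0.000000
  V(2,1) = exp(-r*dt) * [p*0.000000 + (1-p)*15.744931] = 8.656421; exercise = 4.530000; V(2,1) = max -> 8.656421
  V(2,2) = exp(-r*dt) * [p*15.744931 + (1-p)*31.620486] = 24.316503; exercise = 24.611129; V(2,2) = max -> 24.611129
  V(1,0) = exp(-r*dt) * [p*0.000000 + (1-p)*8.656421] = 4.759222; exercise = 0.000000; V(1,0) = max -> 4.759222
  V(1,1) = exp(-r*dt) * [p*8.656421 + (1-p)*24.611129] = 17.342042; exercise = 15.744931; V(1,1) = max -> 17.342042
  V(0,0) = exp(-r*dt) * [p*4.759222 + (1-p)*17.342042] = 11.629787; exercise = 4.530000; V(0,0) = max -> 11.629787

Answer: Price = V(0,0) = 11.6298


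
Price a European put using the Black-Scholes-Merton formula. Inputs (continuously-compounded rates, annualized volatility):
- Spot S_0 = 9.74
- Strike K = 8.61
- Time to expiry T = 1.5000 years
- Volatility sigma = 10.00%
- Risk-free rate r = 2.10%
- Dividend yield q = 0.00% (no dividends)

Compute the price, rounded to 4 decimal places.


d1 = (ln(S/K) + (r - q + 0.5*sigma^2) * T) / (sigma * sqrt(T)) = 1.32531112
d2 = d1 - sigma * sqrt(T) = 1.20283663
exp(-rT) = 0.96899096; exp(-qT) = 1.00000000
P = K * exp(-rT) * N(-d2) - S_0 * exp(-qT) * N(-d1)
N(-d1) = 0.09253399; N(-d2) = 0.11451977
P = 8.6100 * 0.96899096 * 0.11451977 - 9.7400 * 1.00000000 * 0.09253399 = 0.0542

Answer: Price = 0.0542


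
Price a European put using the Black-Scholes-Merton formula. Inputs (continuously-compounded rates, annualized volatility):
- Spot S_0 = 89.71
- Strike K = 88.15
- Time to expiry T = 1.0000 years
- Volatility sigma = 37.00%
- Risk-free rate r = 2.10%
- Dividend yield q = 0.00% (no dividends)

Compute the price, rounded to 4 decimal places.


Answer: Price = 11.2912

Derivation:
d1 = (ln(S/K) + (r - q + 0.5*sigma^2) * T) / (sigma * sqrt(T)) = 0.28916848
d2 = d1 - sigma * sqrt(T) = -0.08083152
exp(-rT) = 0.97921896; exp(-qT) = 1.00000000
P = K * exp(-rT) * N(-d2) - S_0 * exp(-qT) * N(-d1)
N(-d1) = 0.38622623; N(-d2) = 0.53221203
P = 88.1500 * 0.97921896 * 0.53221203 - 89.7100 * 1.00000000 * 0.38622623 = 11.2912


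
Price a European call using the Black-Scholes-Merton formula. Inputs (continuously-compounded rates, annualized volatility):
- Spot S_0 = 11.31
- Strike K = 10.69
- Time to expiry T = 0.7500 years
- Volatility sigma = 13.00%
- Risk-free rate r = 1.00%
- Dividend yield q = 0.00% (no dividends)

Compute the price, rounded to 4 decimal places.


d1 = (ln(S/K) + (r - q + 0.5*sigma^2) * T) / (sigma * sqrt(T)) = 0.62368099
d2 = d1 - sigma * sqrt(T) = 0.51109768
exp(-rT) = 0.99252805; exp(-qT) = 1.00000000
C = S_0 * exp(-qT) * N(d1) - K * exp(-rT) * N(d2)
N(d1) = 0.73358144; N(d2) = 0.69535867
C = 11.3100 * 1.00000000 * 0.73358144 - 10.6900 * 0.99252805 * 0.69535867 = 0.9190

Answer: Price = 0.9190


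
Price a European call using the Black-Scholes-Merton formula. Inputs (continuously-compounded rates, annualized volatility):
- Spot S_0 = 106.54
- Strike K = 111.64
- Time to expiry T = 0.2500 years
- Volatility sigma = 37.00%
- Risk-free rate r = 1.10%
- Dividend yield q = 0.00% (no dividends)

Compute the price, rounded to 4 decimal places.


Answer: Price = 5.8573

Derivation:
d1 = (ln(S/K) + (r - q + 0.5*sigma^2) * T) / (sigma * sqrt(T)) = -0.14538598
d2 = d1 - sigma * sqrt(T) = -0.33038598
exp(-rT) = 0.99725378; exp(-qT) = 1.00000000
C = S_0 * exp(-qT) * N(d1) - K * exp(-rT) * N(d2)
N(d1) = 0.44220306; N(d2) = 0.37055417
C = 106.5400 * 1.00000000 * 0.44220306 - 111.6400 * 0.99725378 * 0.37055417 = 5.8573


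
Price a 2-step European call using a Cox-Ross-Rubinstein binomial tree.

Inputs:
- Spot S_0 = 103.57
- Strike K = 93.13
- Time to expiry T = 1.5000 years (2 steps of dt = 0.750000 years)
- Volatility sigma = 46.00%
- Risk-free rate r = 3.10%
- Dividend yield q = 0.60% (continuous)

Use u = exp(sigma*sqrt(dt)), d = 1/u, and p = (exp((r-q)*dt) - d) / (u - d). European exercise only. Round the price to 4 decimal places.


dt = T/N = 0.750000
u = exp(sigma*sqrt(dt)) = 1.489398; d = 1/u = 0.671412
p = (exp((r-q)*dt) - d) / (u - d) = 0.424842
Discount per step: exp(-r*dt) = 0.977018
Stock lattice S(k, i) with i counting down-moves:
  k=0: S(0,0) = 103.5700
  k=1: S(1,0) = 154.2569; S(1,1) = 69.5382
  k=2: S(2,0) = 229.7498; S(2,1) = 103.5700; S(2,2) = 46.6888
Terminal payoffs V(N, i) = max(S_T - K, 0):
  V(2,0) = 136.619844; V(2,1) = 10.440000; V(2,2) = 0.000000
Backward induction: V(k, i) = exp(-r*dt) * [p * V(k+1, i) + (1-p) * V(k+1, i+1)].
  V(1,0) = exp(-r*dt) * [p*136.619844 + (1-p)*10.440000] = 62.574599
  V(1,1) = exp(-r*dt) * [p*10.440000 + (1-p)*0.000000] = 4.333419
  V(0,0) = exp(-r*dt) * [p*62.574599 + (1-p)*4.333419] = 28.408486

Answer: Price = V(0,0) = 28.4085


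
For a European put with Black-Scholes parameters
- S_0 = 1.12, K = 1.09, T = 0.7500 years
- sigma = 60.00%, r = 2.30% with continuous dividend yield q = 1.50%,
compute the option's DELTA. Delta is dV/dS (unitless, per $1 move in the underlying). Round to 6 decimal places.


Answer: Delta = -0.368944

Derivation:
d1 = 0.3236067293; d2 = -0.1960085129
phi(d1) = 0.3785908567; exp(-qT) = 0.9888130446; exp(-rT) = 0.9828979294
N(-d1) = 0.3731178963
Delta = -exp(-qT) * N(-d1) = -0.9888130446 * 0.3731178963 = -0.368944


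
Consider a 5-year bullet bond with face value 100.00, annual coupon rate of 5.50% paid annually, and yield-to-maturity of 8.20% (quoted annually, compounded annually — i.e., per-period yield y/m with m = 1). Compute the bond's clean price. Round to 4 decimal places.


Coupon per period c = face * coupon_rate / m = 5.500000
Periods per year m = 1; per-period yield y/m = 0.082000
Number of cashflows N = 5
Cashflows (t years, CF_t, discount factor 1/(1+y/m)^(m*t), PV):
  t = 1.0000: CF_t = 5.500000, DF = 0.924214, PV = 5.083179
  t = 2.0000: CF_t = 5.500000, DF = 0.854172, PV = 4.697948
  t = 3.0000: CF_t = 5.500000, DF = 0.789438, PV = 4.341911
  t = 4.0000: CF_t = 5.500000, DF = 0.729610, PV = 4.012857
  t = 5.0000: CF_t = 105.500000, DF = 0.674316, PV = 71.140376
Price P = sum_t PV_t = 89.276270

Answer: Price = 89.2763


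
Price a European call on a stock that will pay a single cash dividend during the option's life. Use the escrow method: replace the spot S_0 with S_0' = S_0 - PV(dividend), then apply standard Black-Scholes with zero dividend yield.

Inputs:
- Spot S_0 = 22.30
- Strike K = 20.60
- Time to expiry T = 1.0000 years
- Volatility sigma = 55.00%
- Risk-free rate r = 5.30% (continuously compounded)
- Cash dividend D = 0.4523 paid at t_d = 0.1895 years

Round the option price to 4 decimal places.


Answer: Price = 5.7322

Derivation:
PV(D) = D * exp(-r * t_d) = 0.4523 * 0.99000677 = 0.44778006
S_0' = S_0 - PV(D) = 22.3000 - 0.44778006 = 21.85221994
d1 = (ln(S_0'/K) + (r + sigma^2/2)*T) / (sigma*sqrt(T)) = 0.47865716
d2 = d1 - sigma*sqrt(T) = -0.07134284
exp(-rT) = 0.94838001
N(d1) = 0.68390873; N(d2) = 0.47156245
C = S_0' * N(d1) - K * exp(-rT) * N(d2) = 21.85221994 * 0.68390873 - 20.6000 * 0.94838001 * 0.47156245 = 5.7322


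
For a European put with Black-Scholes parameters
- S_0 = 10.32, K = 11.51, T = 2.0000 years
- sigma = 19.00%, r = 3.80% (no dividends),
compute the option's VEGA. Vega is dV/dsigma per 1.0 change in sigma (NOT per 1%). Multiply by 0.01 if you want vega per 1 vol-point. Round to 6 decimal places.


d1 = 0.0110440303; d2 = -0.2576565465
phi(d1) = 0.3989179515; exp(-qT) = 1.0000000000; exp(-rT) = 0.9268162066
Vega = S * exp(-qT) * phi(d1) * sqrt(T) = 10.3200 * 1.0000000000 * 0.3989179515 * 1.4142135624 = 5.822081

Answer: Vega = 5.822081


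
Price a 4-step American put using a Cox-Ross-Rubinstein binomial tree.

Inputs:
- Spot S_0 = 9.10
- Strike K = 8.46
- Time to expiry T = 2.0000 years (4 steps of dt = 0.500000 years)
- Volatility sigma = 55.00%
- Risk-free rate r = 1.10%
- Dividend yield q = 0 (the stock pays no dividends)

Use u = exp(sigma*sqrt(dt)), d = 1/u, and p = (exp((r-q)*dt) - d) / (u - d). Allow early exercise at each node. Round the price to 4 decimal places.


dt = T/N = 0.500000
u = exp(sigma*sqrt(dt)) = 1.475370; d = 1/u = 0.677796
p = (exp((r-q)*dt) - d) / (u - d) = 0.410895
Discount per step: exp(-r*dt) = 0.994515
Stock lattice S(k, i) with i counting down-moves:
  k=0: S(0,0) = 9.1000
  k=1: S(1,0) = 13.4259; S(1,1) = 6.1679
  k=2: S(2,0) = 19.8081; S(2,1) = 9.1000; S(2,2) = 4.1806
  k=3: S(3,0) = 29.2243; S(3,1) = 13.4259; S(3,2) = 6.1679; S(3,3) = 2.8336
  k=4: S(4,0) = 43.1167; S(4,1) = 19.8081; S(4,2) = 9.1000; S(4,3) = 4.1806; S(4,4) = 1.9206
Terminal payoffs V(N, i) = max(K - S_T, 0):
  V(4,0) = 0.000000; V(4,1) = 0.000000; V(4,2) = 0.000000; V(4,3) = 4.279391; V(4,4) = 6.539396
Backward induction: V(k, i) = exp(-r*dt) * [p * V(k+1, i) + (1-p) * V(k+1, i+1)]; then take max(V_cont, immediate exercise) for American.
  V(3,0) = exp(-r*dt) * [p*0.000000 + (1-p)*0.000000] = 0.000000; exercise = 0.000000; V(3,0) = max -> 0.000000
  V(3,1) = exp(-r*dt) * [p*0.000000 + (1-p)*0.000000] = 0.000000; exercise = 0.000000; V(3,1) = max -> 0.000000
  V(3,2) = exp(-r*dt) * [p*0.000000 + (1-p)*4.279391] = 2.507183; exercise = 2.292055; V(3,2) = max -> 2.507183
  V(3,3) = exp(-r*dt) * [p*4.279391 + (1-p)*6.539396] = 5.579997; exercise = 5.626399; V(3,3) = max -> 5.626399
  V(2,0) = exp(-r*dt) * [p*0.000000 + (1-p)*0.000000] = 0.000000; exercise = 0.000000; V(2,0) = max -> 0.000000
  V(2,1) = exp(-r*dt) * [p*0.000000 + (1-p)*2.507183] = 1.468893; exercise = 0.000000; V(2,1) = max -> 1.468893
  V(2,2) = exp(-r*dt) * [p*2.507183 + (1-p)*5.626399] = 4.320899; exercise = 4.279391; V(2,2) = max -> 4.320899
  V(1,0) = exp(-r*dt) * [p*0.000000 + (1-p)*1.468893] = 0.860586; exercise = 0.000000; V(1,0) = max -> 0.860586
  V(1,1) = exp(-r*dt) * [p*1.468893 + (1-p)*4.320899] = 3.131752; exercise = 2.292055; V(1,1) = max -> 3.131752
  V(0,0) = exp(-r*dt) * [p*0.860586 + (1-p)*3.131752] = 2.186483; exercise = 0.000000; V(0,0) = max -> 2.186483

Answer: Price = V(0,0) = 2.1865


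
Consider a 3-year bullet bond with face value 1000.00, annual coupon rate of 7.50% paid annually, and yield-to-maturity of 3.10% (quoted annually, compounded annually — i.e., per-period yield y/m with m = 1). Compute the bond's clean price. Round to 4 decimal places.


Answer: Price = 1124.2200

Derivation:
Coupon per period c = face * coupon_rate / m = 75.000000
Periods per year m = 1; per-period yield y/m = 0.031000
Number of cashflows N = 3
Cashflows (t years, CF_t, discount factor 1/(1+y/m)^(m*t), PV):
  t = 1.0000: CF_t = 75.000000, DF = 0.969932, PV = 72.744908
  t = 2.0000: CF_t = 75.000000, DF = 0.940768, PV = 70.557622
  t = 3.0000: CF_t = 1075.000000, DF = 0.912481, PV = 980.917468
Price P = sum_t PV_t = 1124.219997


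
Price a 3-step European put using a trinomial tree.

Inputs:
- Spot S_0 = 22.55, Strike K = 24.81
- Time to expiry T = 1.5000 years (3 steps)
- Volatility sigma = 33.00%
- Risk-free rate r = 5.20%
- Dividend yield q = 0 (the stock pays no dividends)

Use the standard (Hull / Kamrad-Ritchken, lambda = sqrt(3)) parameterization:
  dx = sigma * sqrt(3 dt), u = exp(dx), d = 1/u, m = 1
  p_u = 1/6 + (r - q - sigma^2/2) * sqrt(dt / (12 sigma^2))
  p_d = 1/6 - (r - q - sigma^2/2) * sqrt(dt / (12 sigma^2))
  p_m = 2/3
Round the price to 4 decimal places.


dt = T/N = 0.500000; dx = sigma*sqrt(3*dt) = 0.404166
u = exp(dx) = 1.498052; d = 1/u = 0.667533
p_u = 0.165151, p_m = 0.666667, p_d = 0.168182
Discount per step: exp(-r*dt) = 0.974335
Stock lattice S(k, j) with j the centered position index:
  k=0: S(0,+0) = 22.5500
  k=1: S(1,-1) = 15.0529; S(1,+0) = 22.5500; S(1,+1) = 33.7811
  k=2: S(2,-2) = 10.0483; S(2,-1) = 15.0529; S(2,+0) = 22.5500; S(2,+1) = 33.7811; S(2,+2) = 50.6058
  k=3: S(3,-3) = 6.7076; S(3,-2) = 10.0483; S(3,-1) = 15.0529; S(3,+0) = 22.5500; S(3,+1) = 33.7811; S(3,+2) = 50.6058; S(3,+3) = 75.8102
Terminal payoffs V(N, j) = max(K - S_T, 0):
  V(3,-3) = 18.102424; V(3,-2) = 14.761700; V(3,-1) = 9.757121; V(3,+0) = 2.260000; V(3,+1) = 0.000000; V(3,+2) = 0.000000; V(3,+3) = 0.000000
Backward induction: V(k, j) = exp(-r*dt) * [p_u * V(k+1, j+1) + p_m * V(k+1, j) + p_d * V(k+1, j-1)]
  V(2,-2) = exp(-r*dt) * [p_u*9.757121 + p_m*14.761700 + p_d*18.102424] = 14.124973
  V(2,-1) = exp(-r*dt) * [p_u*2.260000 + p_m*9.757121 + p_d*14.761700] = 9.120403
  V(2,+0) = exp(-r*dt) * [p_u*0.000000 + p_m*2.260000 + p_d*9.757121] = 3.066856
  V(2,+1) = exp(-r*dt) * [p_u*0.000000 + p_m*0.000000 + p_d*2.260000] = 0.370337
  V(2,+2) = exp(-r*dt) * [p_u*0.000000 + p_m*0.000000 + p_d*0.000000] = 0.000000
  V(1,-1) = exp(-r*dt) * [p_u*3.066856 + p_m*9.120403 + p_d*14.124973] = 8.732314
  V(1,+0) = exp(-r*dt) * [p_u*0.370337 + p_m*3.066856 + p_d*9.120403] = 3.546211
  V(1,+1) = exp(-r*dt) * [p_u*0.000000 + p_m*0.370337 + p_d*3.066856] = 0.743107
  V(0,+0) = exp(-r*dt) * [p_u*0.743107 + p_m*3.546211 + p_d*8.732314] = 3.853968

Answer: Price = V(0,0) = 3.8540


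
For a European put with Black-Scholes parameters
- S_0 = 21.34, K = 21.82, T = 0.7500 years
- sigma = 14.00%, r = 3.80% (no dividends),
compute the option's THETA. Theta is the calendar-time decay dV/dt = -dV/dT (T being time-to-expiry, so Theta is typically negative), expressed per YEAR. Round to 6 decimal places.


d1 = 0.1122225862; d2 = -0.0090209704
phi(d1) = 0.3964380518; exp(-qT) = 1.0000000000; exp(-rT) = 0.9719022941
Theta = -S*exp(-qT)*phi(d1)*sigma/(2*sqrt(T)) + r*K*exp(-rT)*N(-d2) - q*S*exp(-qT)*N(-d1)
N(-d1) = 0.4553234606; N(-d2) = 0.5035987977; sqrt(T) = 0.8660254038
Term 1 = -21.3400 * 1.0000000000 * 0.3964380518 * 0.1400 / (2 * 0.8660254038) = -0.6838126909
Term 2 = 0.0380 * 21.8200 * 0.9719022941 * 0.5035987977 = 0.4058313892
Term 3 = 0 (no dividend yield, q = 0)
Theta = -0.6838126909 + (0.4058313892) + (0.0000000000) = -0.277981

Answer: Theta = -0.277981


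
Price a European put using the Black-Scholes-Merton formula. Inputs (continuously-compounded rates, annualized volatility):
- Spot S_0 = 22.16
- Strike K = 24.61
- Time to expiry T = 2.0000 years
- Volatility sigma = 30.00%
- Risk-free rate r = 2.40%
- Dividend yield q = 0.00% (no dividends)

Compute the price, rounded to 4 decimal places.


d1 = (ln(S/K) + (r - q + 0.5*sigma^2) * T) / (sigma * sqrt(T)) = 0.07810230
d2 = d1 - sigma * sqrt(T) = -0.34616177
exp(-rT) = 0.95313379; exp(-qT) = 1.00000000
P = K * exp(-rT) * N(-d2) - S_0 * exp(-qT) * N(-d1)
N(-d1) = 0.46887334; N(-d2) = 0.63538943
P = 24.6100 * 0.95313379 * 0.63538943 - 22.1600 * 1.00000000 * 0.46887334 = 4.5139

Answer: Price = 4.5139


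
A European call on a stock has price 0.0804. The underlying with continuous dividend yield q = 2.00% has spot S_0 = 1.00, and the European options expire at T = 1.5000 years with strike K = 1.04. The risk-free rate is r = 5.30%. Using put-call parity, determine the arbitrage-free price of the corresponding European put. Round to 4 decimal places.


Put-call parity: C - P = S_0 * exp(-qT) - K * exp(-rT).
S_0 * exp(-qT) = 1.0000 * 0.97044553 = 0.97044553
K * exp(-rT) = 1.0400 * 0.92357802 = 0.96052114
P = C - S*exp(-qT) + K*exp(-rT)
P = 0.0804 - 0.97044553 + 0.96052114 = 0.0705

Answer: Put price = 0.0705


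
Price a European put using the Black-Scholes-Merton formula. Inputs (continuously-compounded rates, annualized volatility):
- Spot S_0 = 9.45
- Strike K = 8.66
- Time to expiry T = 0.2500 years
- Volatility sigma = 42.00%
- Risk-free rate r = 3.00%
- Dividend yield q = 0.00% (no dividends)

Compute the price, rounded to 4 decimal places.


d1 = (ln(S/K) + (r - q + 0.5*sigma^2) * T) / (sigma * sqrt(T)) = 0.55642866
d2 = d1 - sigma * sqrt(T) = 0.34642866
exp(-rT) = 0.99252805; exp(-qT) = 1.00000000
P = K * exp(-rT) * N(-d2) - S_0 * exp(-qT) * N(-d1)
N(-d1) = 0.28895892; N(-d2) = 0.36451029
P = 8.6600 * 0.99252805 * 0.36451029 - 9.4500 * 1.00000000 * 0.28895892 = 0.4024

Answer: Price = 0.4024


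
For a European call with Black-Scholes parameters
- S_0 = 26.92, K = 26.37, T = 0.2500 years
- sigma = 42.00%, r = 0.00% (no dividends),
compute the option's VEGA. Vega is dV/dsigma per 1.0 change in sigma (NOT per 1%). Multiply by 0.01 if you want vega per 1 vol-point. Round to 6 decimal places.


Answer: Vega = 5.259936

Derivation:
d1 = 0.2032976401; d2 = -0.0067023599
phi(d1) = 0.3907827506; exp(-qT) = 1.0000000000; exp(-rT) = 1.0000000000
Vega = S * exp(-qT) * phi(d1) * sqrt(T) = 26.9200 * 1.0000000000 * 0.3907827506 * 0.5000000000 = 5.259936


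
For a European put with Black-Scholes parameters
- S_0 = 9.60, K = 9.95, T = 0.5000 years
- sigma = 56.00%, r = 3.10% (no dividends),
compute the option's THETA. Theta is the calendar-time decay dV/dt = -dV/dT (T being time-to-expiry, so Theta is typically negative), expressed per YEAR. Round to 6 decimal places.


d1 = 0.1467007854; d2 = -0.2492790120
phi(d1) = 0.3946724520; exp(-qT) = 1.0000000000; exp(-rT) = 0.9846195068
Theta = -S*exp(-qT)*phi(d1)*sigma/(2*sqrt(T)) + r*K*exp(-rT)*N(-d2) - q*S*exp(-qT)*N(-d1)
N(-d1) = 0.4416840993; N(-d2) = 0.5984275175; sqrt(T) = 0.7071067812
Term 1 = -9.6000 * 1.0000000000 * 0.3946724520 * 0.5600 / (2 * 0.7071067812) = -1.5003102490
Term 2 = 0.0310 * 9.9500 * 0.9846195068 * 0.5984275175 = 0.1817459599
Term 3 = 0 (no dividend yield, q = 0)
Theta = -1.5003102490 + (0.1817459599) + (0.0000000000) = -1.318564

Answer: Theta = -1.318564


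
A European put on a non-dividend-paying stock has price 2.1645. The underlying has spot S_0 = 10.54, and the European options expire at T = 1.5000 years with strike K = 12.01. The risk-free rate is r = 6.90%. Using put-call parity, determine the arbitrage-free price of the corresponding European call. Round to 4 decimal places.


Put-call parity: C - P = S_0 * exp(-qT) - K * exp(-rT).
S_0 * exp(-qT) = 10.5400 * 1.00000000 = 10.54000000
K * exp(-rT) = 12.0100 * 0.90167602 = 10.82912903
C = P + S*exp(-qT) - K*exp(-rT)
C = 2.1645 + 10.54000000 - 10.82912903 = 1.8754

Answer: Call price = 1.8754


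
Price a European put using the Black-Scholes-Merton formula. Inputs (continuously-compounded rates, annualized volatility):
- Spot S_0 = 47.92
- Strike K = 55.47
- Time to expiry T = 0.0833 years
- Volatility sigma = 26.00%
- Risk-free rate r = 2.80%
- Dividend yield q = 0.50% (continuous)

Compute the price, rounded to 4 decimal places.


Answer: Price = 7.4808

Derivation:
d1 = (ln(S/K) + (r - q + 0.5*sigma^2) * T) / (sigma * sqrt(T)) = -1.88668650
d2 = d1 - sigma * sqrt(T) = -1.96172702
exp(-rT) = 0.99767032; exp(-qT) = 0.99958359
P = K * exp(-rT) * N(-d2) - S_0 * exp(-qT) * N(-d1)
N(-d1) = 0.97039875; N(-d2) = 0.97510286
P = 55.4700 * 0.99767032 * 0.97510286 - 47.9200 * 0.99958359 * 0.97039875 = 7.4808


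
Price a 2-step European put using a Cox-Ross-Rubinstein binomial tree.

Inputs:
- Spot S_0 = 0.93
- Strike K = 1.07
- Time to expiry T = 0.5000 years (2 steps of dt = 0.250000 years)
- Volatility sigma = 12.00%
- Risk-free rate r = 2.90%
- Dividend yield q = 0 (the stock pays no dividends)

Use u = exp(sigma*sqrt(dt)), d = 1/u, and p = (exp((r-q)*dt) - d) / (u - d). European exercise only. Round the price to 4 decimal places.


Answer: Price = V(0,0) = 0.1246

Derivation:
dt = T/N = 0.250000
u = exp(sigma*sqrt(dt)) = 1.061837; d = 1/u = 0.941765
p = (exp((r-q)*dt) - d) / (u - d) = 0.545604
Discount per step: exp(-r*dt) = 0.992776
Stock lattice S(k, i) with i counting down-moves:
  k=0: S(0,0) = 0.9300
  k=1: S(1,0) = 0.9875; S(1,1) = 0.8758
  k=2: S(2,0) = 1.0486; S(2,1) = 0.9300; S(2,2) = 0.8248
Terminal payoffs V(N, i) = max(K - S_T, 0):
  V(2,0) = 0.021428; V(2,1) = 0.140000; V(2,2) = 0.245164
Backward induction: V(k, i) = exp(-r*dt) * [p * V(k+1, i) + (1-p) * V(k+1, i+1)].
  V(1,0) = exp(-r*dt) * [p*0.021428 + (1-p)*0.140000] = 0.074763
  V(1,1) = exp(-r*dt) * [p*0.140000 + (1-p)*0.245164] = 0.186430
  V(0,0) = exp(-r*dt) * [p*0.074763 + (1-p)*0.186430] = 0.124597


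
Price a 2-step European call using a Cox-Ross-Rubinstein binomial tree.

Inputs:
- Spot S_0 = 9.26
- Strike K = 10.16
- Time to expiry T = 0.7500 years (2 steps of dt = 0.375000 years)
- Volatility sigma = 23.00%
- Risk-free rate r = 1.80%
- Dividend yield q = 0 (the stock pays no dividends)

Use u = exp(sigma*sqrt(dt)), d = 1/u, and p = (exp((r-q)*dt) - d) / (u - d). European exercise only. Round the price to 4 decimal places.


Answer: Price = V(0,0) = 0.4981

Derivation:
dt = T/N = 0.375000
u = exp(sigma*sqrt(dt)) = 1.151247; d = 1/u = 0.868623
p = (exp((r-q)*dt) - d) / (u - d) = 0.488811
Discount per step: exp(-r*dt) = 0.993273
Stock lattice S(k, i) with i counting down-moves:
  k=0: S(0,0) = 9.2600
  k=1: S(1,0) = 10.6605; S(1,1) = 8.0435
  k=2: S(2,0) = 12.2729; S(2,1) = 9.2600; S(2,2) = 6.9867
Terminal payoffs V(N, i) = max(S_T - K, 0):
  V(2,0) = 2.112922; V(2,1) = 0.000000; V(2,2) = 0.000000
Backward induction: V(k, i) = exp(-r*dt) * [p * V(k+1, i) + (1-p) * V(k+1, i+1)].
  V(1,0) = exp(-r*dt) * [p*2.112922 + (1-p)*0.000000] = 1.025871
  V(1,1) = exp(-r*dt) * [p*0.000000 + (1-p)*0.000000] = 0.000000
  V(0,0) = exp(-r*dt) * [p*1.025871 + (1-p)*0.000000] = 0.498083


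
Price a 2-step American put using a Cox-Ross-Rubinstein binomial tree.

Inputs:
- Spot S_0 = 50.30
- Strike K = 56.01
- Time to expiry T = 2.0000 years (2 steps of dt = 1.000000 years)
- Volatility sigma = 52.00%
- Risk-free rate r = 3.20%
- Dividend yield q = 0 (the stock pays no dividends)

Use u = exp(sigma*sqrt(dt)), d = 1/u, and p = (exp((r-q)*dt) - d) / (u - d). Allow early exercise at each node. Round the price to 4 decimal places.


dt = T/N = 1.000000
u = exp(sigma*sqrt(dt)) = 1.682028; d = 1/u = 0.594521
p = (exp((r-q)*dt) - d) / (u - d) = 0.402753
Discount per step: exp(-r*dt) = 0.968507
Stock lattice S(k, i) with i counting down-moves:
  k=0: S(0,0) = 50.3000
  k=1: S(1,0) = 84.6060; S(1,1) = 29.9044
  k=2: S(2,0) = 142.3096; S(2,1) = 50.3000; S(2,2) = 17.7788
Terminal payoffs V(N, i) = max(K - S_T, 0):
  V(2,0) = 0.000000; V(2,1) = 5.710000; V(2,2) = 38.231229
Backward induction: V(k, i) = exp(-r*dt) * [p * V(k+1, i) + (1-p) * V(k+1, i+1)]; then take max(V_cont, immediate exercise) for American.
  V(1,0) = exp(-r*dt) * [p*0.000000 + (1-p)*5.710000] = 3.302878; exercise = 0.000000; V(1,0) = max -> 3.302878
  V(1,1) = exp(-r*dt) * [p*5.710000 + (1-p)*38.231229] = 24.341670; exercise = 26.105616; V(1,1) = max -> 26.105616
  V(0,0) = exp(-r*dt) * [p*3.302878 + (1-p)*26.105616] = 16.388817; exercise = 5.710000; V(0,0) = max -> 16.388817

Answer: Price = V(0,0) = 16.3888


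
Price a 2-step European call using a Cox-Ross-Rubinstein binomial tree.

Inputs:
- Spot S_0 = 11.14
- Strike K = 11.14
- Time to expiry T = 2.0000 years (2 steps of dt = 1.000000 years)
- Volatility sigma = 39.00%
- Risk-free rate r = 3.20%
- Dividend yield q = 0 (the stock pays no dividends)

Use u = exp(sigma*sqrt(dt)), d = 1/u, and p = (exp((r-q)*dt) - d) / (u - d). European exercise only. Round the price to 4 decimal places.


dt = T/N = 1.000000
u = exp(sigma*sqrt(dt)) = 1.476981; d = 1/u = 0.677057
p = (exp((r-q)*dt) - d) / (u - d) = 0.444368
Discount per step: exp(-r*dt) = 0.968507
Stock lattice S(k, i) with i counting down-moves:
  k=0: S(0,0) = 11.1400
  k=1: S(1,0) = 16.4536; S(1,1) = 7.5424
  k=2: S(2,0) = 24.3016; S(2,1) = 11.1400; S(2,2) = 5.1066
Terminal payoffs V(N, i) = max(S_T - K, 0):
  V(2,0) = 13.161601; V(2,1) = 0.000000; V(2,2) = 0.000000
Backward induction: V(k, i) = exp(-r*dt) * [p * V(k+1, i) + (1-p) * V(k+1, i+1)].
  V(1,0) = exp(-r*dt) * [p*13.161601 + (1-p)*0.000000] = 5.664403
  V(1,1) = exp(-r*dt) * [p*0.000000 + (1-p)*0.000000] = 0.000000
  V(0,0) = exp(-r*dt) * [p*5.664403 + (1-p)*0.000000] = 2.437808

Answer: Price = V(0,0) = 2.4378


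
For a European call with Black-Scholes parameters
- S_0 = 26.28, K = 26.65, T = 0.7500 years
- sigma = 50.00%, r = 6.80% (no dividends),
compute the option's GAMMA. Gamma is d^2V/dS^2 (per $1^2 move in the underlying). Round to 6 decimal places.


d1 = 0.3019981687; d2 = -0.1310145332
phi(d1) = 0.3811584999; exp(-qT) = 1.0000000000; exp(-rT) = 0.9502786705
Gamma = exp(-qT) * phi(d1) / (S * sigma * sqrt(T)) = 1.0000000000 * 0.3811584999 / (26.2800 * 0.5000 * 0.8660254038) = 0.033495

Answer: Gamma = 0.033495


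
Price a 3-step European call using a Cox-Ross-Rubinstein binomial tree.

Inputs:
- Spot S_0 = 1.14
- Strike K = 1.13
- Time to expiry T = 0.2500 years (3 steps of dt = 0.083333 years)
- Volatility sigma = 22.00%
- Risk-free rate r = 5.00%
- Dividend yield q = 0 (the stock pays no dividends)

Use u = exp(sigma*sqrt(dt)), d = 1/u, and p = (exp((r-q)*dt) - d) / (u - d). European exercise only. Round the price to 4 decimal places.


dt = T/N = 0.083333
u = exp(sigma*sqrt(dt)) = 1.065569; d = 1/u = 0.938466
p = (exp((r-q)*dt) - d) / (u - d) = 0.516979
Discount per step: exp(-r*dt) = 0.995842
Stock lattice S(k, i) with i counting down-moves:
  k=0: S(0,0) = 1.1400
  k=1: S(1,0) = 1.2147; S(1,1) = 1.0699
  k=2: S(2,0) = 1.2944; S(2,1) = 1.1400; S(2,2) = 1.0040
  k=3: S(3,0) = 1.3793; S(3,1) = 1.2147; S(3,2) = 1.0699; S(3,3) = 0.9422
Terminal payoffs V(N, i) = max(S_T - K, 0):
  V(3,0) = 0.249269; V(3,1) = 0.084748; V(3,2) = 0.000000; V(3,3) = 0.000000
Backward induction: V(k, i) = exp(-r*dt) * [p * V(k+1, i) + (1-p) * V(k+1, i+1)].
  V(2,0) = exp(-r*dt) * [p*0.249269 + (1-p)*0.084748] = 0.169096
  V(2,1) = exp(-r*dt) * [p*0.084748 + (1-p)*0.000000] = 0.043631
  V(2,2) = exp(-r*dt) * [p*0.000000 + (1-p)*0.000000] = 0.000000
  V(1,0) = exp(-r*dt) * [p*0.169096 + (1-p)*0.043631] = 0.108043
  V(1,1) = exp(-r*dt) * [p*0.043631 + (1-p)*0.000000] = 0.022462
  V(0,0) = exp(-r*dt) * [p*0.108043 + (1-p)*0.022462] = 0.066428

Answer: Price = V(0,0) = 0.0664


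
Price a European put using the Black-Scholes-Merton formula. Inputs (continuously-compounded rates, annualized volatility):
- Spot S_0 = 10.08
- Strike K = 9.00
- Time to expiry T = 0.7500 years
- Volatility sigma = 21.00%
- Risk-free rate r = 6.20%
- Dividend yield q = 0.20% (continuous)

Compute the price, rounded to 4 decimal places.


Answer: Price = 0.1787

Derivation:
d1 = (ln(S/K) + (r - q + 0.5*sigma^2) * T) / (sigma * sqrt(T)) = 0.96151466
d2 = d1 - sigma * sqrt(T) = 0.77964932
exp(-rT) = 0.95456456; exp(-qT) = 0.99850112
P = K * exp(-rT) * N(-d2) - S_0 * exp(-qT) * N(-d1)
N(-d1) = 0.16814673; N(-d2) = 0.21779866
P = 9.0000 * 0.95456456 * 0.21779866 - 10.0800 * 0.99850112 * 0.16814673 = 0.1787


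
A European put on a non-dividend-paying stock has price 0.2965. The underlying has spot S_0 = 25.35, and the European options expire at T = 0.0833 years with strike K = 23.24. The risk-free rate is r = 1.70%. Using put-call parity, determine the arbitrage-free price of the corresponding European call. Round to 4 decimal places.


Answer: Call price = 2.4394

Derivation:
Put-call parity: C - P = S_0 * exp(-qT) - K * exp(-rT).
S_0 * exp(-qT) = 25.3500 * 1.00000000 = 25.35000000
K * exp(-rT) = 23.2400 * 0.99858490 = 23.20711313
C = P + S*exp(-qT) - K*exp(-rT)
C = 0.2965 + 25.35000000 - 23.20711313 = 2.4394


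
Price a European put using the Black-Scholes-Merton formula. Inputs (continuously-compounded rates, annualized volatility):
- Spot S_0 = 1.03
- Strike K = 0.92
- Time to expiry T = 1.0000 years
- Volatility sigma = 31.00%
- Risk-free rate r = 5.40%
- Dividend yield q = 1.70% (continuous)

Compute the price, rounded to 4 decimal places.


Answer: Price = 0.0587

Derivation:
d1 = (ln(S/K) + (r - q + 0.5*sigma^2) * T) / (sigma * sqrt(T)) = 0.63867875
d2 = d1 - sigma * sqrt(T) = 0.32867875
exp(-rT) = 0.94743211; exp(-qT) = 0.98314368
P = K * exp(-rT) * N(-d2) - S_0 * exp(-qT) * N(-d1)
N(-d1) = 0.26151597; N(-d2) = 0.37119926
P = 0.9200 * 0.94743211 * 0.37119926 - 1.0300 * 0.98314368 * 0.26151597 = 0.0587


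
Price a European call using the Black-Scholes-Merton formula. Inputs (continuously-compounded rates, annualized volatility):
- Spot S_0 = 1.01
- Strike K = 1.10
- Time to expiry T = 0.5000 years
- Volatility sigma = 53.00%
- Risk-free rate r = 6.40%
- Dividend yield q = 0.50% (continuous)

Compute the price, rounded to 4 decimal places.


d1 = (ln(S/K) + (r - q + 0.5*sigma^2) * T) / (sigma * sqrt(T)) = 0.03833093
d2 = d1 - sigma * sqrt(T) = -0.33643567
exp(-rT) = 0.96850658; exp(-qT) = 0.99750312
C = S_0 * exp(-qT) * N(d1) - K * exp(-rT) * N(d2)
N(d1) = 0.51528808; N(d2) = 0.36827118
C = 1.0100 * 0.99750312 * 0.51528808 - 1.1000 * 0.96850658 * 0.36827118 = 0.1268

Answer: Price = 0.1268


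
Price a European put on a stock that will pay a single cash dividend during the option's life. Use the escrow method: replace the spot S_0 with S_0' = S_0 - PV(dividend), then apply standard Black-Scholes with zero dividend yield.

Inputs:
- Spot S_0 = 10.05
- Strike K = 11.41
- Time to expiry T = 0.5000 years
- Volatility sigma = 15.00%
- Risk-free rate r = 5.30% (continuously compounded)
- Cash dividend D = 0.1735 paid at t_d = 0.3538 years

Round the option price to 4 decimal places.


Answer: Price = 1.3069

Derivation:
PV(D) = D * exp(-r * t_d) = 0.1735 * 0.98142331 = 0.17027694
S_0' = S_0 - PV(D) = 10.0500 - 0.17027694 = 9.87972306
d1 = (ln(S_0'/K) + (r + sigma^2/2)*T) / (sigma*sqrt(T)) = -1.05482120
d2 = d1 - sigma*sqrt(T) = -1.16088722
exp(-rT) = 0.97384804
N(-d1) = 0.85424645; N(-d2) = 0.87715612
P = K * exp(-rT) * N(-d2) - S_0' * N(-d1) = 11.4100 * 0.97384804 * 0.87715612 - 9.87972306 * 0.85424645 = 1.3069


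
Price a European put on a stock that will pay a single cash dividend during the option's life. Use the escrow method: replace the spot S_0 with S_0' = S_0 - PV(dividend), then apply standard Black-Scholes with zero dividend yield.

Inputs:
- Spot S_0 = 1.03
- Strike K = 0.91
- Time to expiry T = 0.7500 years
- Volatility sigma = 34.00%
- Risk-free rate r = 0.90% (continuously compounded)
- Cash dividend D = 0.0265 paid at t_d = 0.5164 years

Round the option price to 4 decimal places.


PV(D) = D * exp(-r * t_d) = 0.0265 * 0.99536318 = 0.02637712
S_0' = S_0 - PV(D) = 1.0300 - 0.02637712 = 1.00362288
d1 = (ln(S_0'/K) + (r + sigma^2/2)*T) / (sigma*sqrt(T)) = 0.50272608
d2 = d1 - sigma*sqrt(T) = 0.20827744
exp(-rT) = 0.99327273
N(-d1) = 0.30757844; N(-d2) = 0.41750617
P = K * exp(-rT) * N(-d2) - S_0' * N(-d1) = 0.9100 * 0.99327273 * 0.41750617 - 1.00362288 * 0.30757844 = 0.0687

Answer: Price = 0.0687
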